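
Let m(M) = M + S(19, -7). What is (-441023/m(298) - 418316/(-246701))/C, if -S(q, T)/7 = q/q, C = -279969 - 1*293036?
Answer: 108679085167/41136023792955 ≈ 0.0026419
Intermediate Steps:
C = -573005 (C = -279969 - 293036 = -573005)
S(q, T) = -7 (S(q, T) = -7*q/q = -7*1 = -7)
m(M) = -7 + M (m(M) = M - 7 = -7 + M)
(-441023/m(298) - 418316/(-246701))/C = (-441023/(-7 + 298) - 418316/(-246701))/(-573005) = (-441023/291 - 418316*(-1/246701))*(-1/573005) = (-441023*1/291 + 418316/246701)*(-1/573005) = (-441023/291 + 418316/246701)*(-1/573005) = -108679085167/71789991*(-1/573005) = 108679085167/41136023792955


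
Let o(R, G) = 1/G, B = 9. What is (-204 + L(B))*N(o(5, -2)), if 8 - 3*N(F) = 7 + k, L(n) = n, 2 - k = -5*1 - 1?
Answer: 455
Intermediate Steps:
k = 8 (k = 2 - (-5*1 - 1) = 2 - (-5 - 1) = 2 - 1*(-6) = 2 + 6 = 8)
N(F) = -7/3 (N(F) = 8/3 - (7 + 8)/3 = 8/3 - ⅓*15 = 8/3 - 5 = -7/3)
(-204 + L(B))*N(o(5, -2)) = (-204 + 9)*(-7/3) = -195*(-7/3) = 455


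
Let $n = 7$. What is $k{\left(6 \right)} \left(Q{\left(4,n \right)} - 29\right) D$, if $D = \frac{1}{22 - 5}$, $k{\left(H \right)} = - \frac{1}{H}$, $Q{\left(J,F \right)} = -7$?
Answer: $\frac{6}{17} \approx 0.35294$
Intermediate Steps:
$D = \frac{1}{17} \approx 0.058824$
$k{\left(6 \right)} \left(Q{\left(4,n \right)} - 29\right) D = - \frac{1}{6} \left(-7 - 29\right) \frac{1}{17} = \left(-1\right) \frac{1}{6} \left(\left(-36\right) \frac{1}{17}\right) = \left(- \frac{1}{6}\right) \left(- \frac{36}{17}\right) = \frac{6}{17}$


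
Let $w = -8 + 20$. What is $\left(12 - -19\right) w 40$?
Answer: $14880$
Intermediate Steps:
$w = 12$
$\left(12 - -19\right) w 40 = \left(12 - -19\right) 12 \cdot 40 = \left(12 + 19\right) 12 \cdot 40 = 31 \cdot 12 \cdot 40 = 372 \cdot 40 = 14880$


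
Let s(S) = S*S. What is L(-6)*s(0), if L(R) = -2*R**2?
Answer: 0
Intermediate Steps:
s(S) = S**2
L(-6)*s(0) = -2*(-6)**2*0**2 = -2*36*0 = -72*0 = 0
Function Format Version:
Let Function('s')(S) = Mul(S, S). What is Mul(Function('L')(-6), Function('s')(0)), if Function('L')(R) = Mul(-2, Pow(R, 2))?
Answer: 0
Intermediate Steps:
Function('s')(S) = Pow(S, 2)
Mul(Function('L')(-6), Function('s')(0)) = Mul(Mul(-2, Pow(-6, 2)), Pow(0, 2)) = Mul(Mul(-2, 36), 0) = Mul(-72, 0) = 0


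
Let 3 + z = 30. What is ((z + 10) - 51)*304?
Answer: -4256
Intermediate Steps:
z = 27 (z = -3 + 30 = 27)
((z + 10) - 51)*304 = ((27 + 10) - 51)*304 = (37 - 51)*304 = -14*304 = -4256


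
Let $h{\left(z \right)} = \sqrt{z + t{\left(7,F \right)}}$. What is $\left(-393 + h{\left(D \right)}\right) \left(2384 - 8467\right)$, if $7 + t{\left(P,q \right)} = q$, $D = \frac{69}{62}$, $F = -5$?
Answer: $2390619 - \frac{91245 i \sqrt{186}}{62} \approx 2.3906 \cdot 10^{6} - 20071.0 i$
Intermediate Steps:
$D = \frac{69}{62}$ ($D = 69 \cdot \frac{1}{62} = \frac{69}{62} \approx 1.1129$)
$t{\left(P,q \right)} = -7 + q$
$h{\left(z \right)} = \sqrt{-12 + z}$ ($h{\left(z \right)} = \sqrt{z - 12} = \sqrt{-12 + z}$)
$\left(-393 + h{\left(D \right)}\right) \left(2384 - 8467\right) = \left(-393 + \sqrt{-12 + \frac{69}{62}}\right) \left(2384 - 8467\right) = \left(-393 + \sqrt{- \frac{675}{62}}\right) \left(-6083\right) = \left(-393 + \frac{15 i \sqrt{186}}{62}\right) \left(-6083\right) = 2390619 - \frac{91245 i \sqrt{186}}{62}$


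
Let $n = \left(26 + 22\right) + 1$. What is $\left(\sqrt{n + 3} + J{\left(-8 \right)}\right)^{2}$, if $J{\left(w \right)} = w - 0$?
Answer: $116 - 32 \sqrt{13} \approx 0.62236$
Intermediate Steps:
$J{\left(w \right)} = w$ ($J{\left(w \right)} = w + 0 = w$)
$n = 49$ ($n = 48 + 1 = 49$)
$\left(\sqrt{n + 3} + J{\left(-8 \right)}\right)^{2} = \left(\sqrt{49 + 3} - 8\right)^{2} = \left(\sqrt{52} - 8\right)^{2} = \left(2 \sqrt{13} - 8\right)^{2} = \left(-8 + 2 \sqrt{13}\right)^{2}$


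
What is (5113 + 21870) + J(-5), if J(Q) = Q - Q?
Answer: 26983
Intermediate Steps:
J(Q) = 0
(5113 + 21870) + J(-5) = (5113 + 21870) + 0 = 26983 + 0 = 26983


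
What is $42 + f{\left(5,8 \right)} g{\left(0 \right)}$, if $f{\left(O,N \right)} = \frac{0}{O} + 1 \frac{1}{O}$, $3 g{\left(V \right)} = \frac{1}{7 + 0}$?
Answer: $\frac{4411}{105} \approx 42.01$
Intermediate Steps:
$g{\left(V \right)} = \frac{1}{21}$ ($g{\left(V \right)} = \frac{1}{3 \left(7 + 0\right)} = \frac{1}{3 \cdot 7} = \frac{1}{3} \cdot \frac{1}{7} = \frac{1}{21}$)
$f{\left(O,N \right)} = \frac{1}{O}$ ($f{\left(O,N \right)} = 0 + \frac{1}{O} = \frac{1}{O}$)
$42 + f{\left(5,8 \right)} g{\left(0 \right)} = 42 + \frac{1}{5} \cdot \frac{1}{21} = 42 + \frac{1}{105} = \frac{4411}{105}$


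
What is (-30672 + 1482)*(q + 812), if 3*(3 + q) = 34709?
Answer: -361333280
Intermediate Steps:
q = 34700/3 (q = -3 + (1/3)*34709 = -3 + 34709/3 = 34700/3 ≈ 11567.)
(-30672 + 1482)*(q + 812) = (-30672 + 1482)*(34700/3 + 812) = -29190*37136/3 = -361333280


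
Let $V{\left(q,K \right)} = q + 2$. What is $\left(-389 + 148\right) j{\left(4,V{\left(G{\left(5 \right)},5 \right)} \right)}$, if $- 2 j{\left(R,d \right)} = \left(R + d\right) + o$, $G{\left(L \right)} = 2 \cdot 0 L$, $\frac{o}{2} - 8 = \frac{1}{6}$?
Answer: $\frac{16147}{6} \approx 2691.2$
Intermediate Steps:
$o = \frac{49}{3}$ ($o = 16 + \frac{2}{6} = 16 + 2 \cdot \frac{1}{6} = 16 + \frac{1}{3} = \frac{49}{3} \approx 16.333$)
$G{\left(L \right)} = 0$ ($G{\left(L \right)} = 0 L = 0$)
$V{\left(q,K \right)} = 2 + q$
$j{\left(R,d \right)} = - \frac{49}{6} - \frac{R}{2} - \frac{d}{2}$ ($j{\left(R,d \right)} = - \frac{\left(R + d\right) + \frac{49}{3}}{2} = - \frac{\frac{49}{3} + R + d}{2} = - \frac{49}{6} - \frac{R}{2} - \frac{d}{2}$)
$\left(-389 + 148\right) j{\left(4,V{\left(G{\left(5 \right)},5 \right)} \right)} = \left(-389 + 148\right) \left(- \frac{49}{6} - 2 - \frac{2 + 0}{2}\right) = - 241 \left(- \frac{49}{6} - 2 - 1\right) = \left(-241\right) \left(- \frac{67}{6}\right) = \frac{16147}{6}$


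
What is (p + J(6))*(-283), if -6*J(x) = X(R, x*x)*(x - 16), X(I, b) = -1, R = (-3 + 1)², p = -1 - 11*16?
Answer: 151688/3 ≈ 50563.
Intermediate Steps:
p = -177 (p = -1 - 176 = -177)
R = 4 (R = (-2)² = 4)
J(x) = -8/3 + x/6 (J(x) = -(-1)*(x - 16)/6 = -(-1)*(-16 + x)/6 = -(16 - x)/6 = -8/3 + x/6)
(p + J(6))*(-283) = (-177 + (-8/3 + (⅙)*6))*(-283) = (-177 + (-8/3 + 1))*(-283) = (-177 - 5/3)*(-283) = -536/3*(-283) = 151688/3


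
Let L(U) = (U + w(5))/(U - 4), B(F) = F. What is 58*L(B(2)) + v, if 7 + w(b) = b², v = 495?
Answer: -85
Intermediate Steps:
w(b) = -7 + b²
L(U) = (18 + U)/(-4 + U) (L(U) = (U + (-7 + 5²))/(U - 4) = (U + (-7 + 25))/(-4 + U) = (U + 18)/(-4 + U) = (18 + U)/(-4 + U))
58*L(B(2)) + v = 58*((18 + 2)/(-4 + 2)) + 495 = 58*(20/(-2)) + 495 = 58*(-½*20) + 495 = 58*(-10) + 495 = -580 + 495 = -85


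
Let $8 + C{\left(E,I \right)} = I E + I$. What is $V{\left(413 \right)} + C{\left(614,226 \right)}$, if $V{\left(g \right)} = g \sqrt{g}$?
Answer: $138982 + 413 \sqrt{413} \approx 1.4738 \cdot 10^{5}$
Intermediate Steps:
$V{\left(g \right)} = g^{\frac{3}{2}}$
$C{\left(E,I \right)} = -8 + I + E I$ ($C{\left(E,I \right)} = -8 + \left(I E + I\right) = -8 + \left(E I + I\right) = -8 + \left(I + E I\right) = -8 + I + E I$)
$V{\left(413 \right)} + C{\left(614,226 \right)} = 413^{\frac{3}{2}} + \left(-8 + 226 + 614 \cdot 226\right) = 413 \sqrt{413} + \left(-8 + 226 + 138764\right) = 413 \sqrt{413} + 138982 = 138982 + 413 \sqrt{413}$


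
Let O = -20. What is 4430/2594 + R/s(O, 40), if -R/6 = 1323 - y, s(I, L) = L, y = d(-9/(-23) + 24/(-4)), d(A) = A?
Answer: -58941139/298310 ≈ -197.58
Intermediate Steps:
y = -129/23 (y = -9/(-23) + 24/(-4) = -9*(-1/23) + 24*(-1/4) = 9/23 - 6 = -129/23 ≈ -5.6087)
R = -183348/23 (R = -6*(1323 - 1*(-129/23)) = -6*(1323 + 129/23) = -6*30558/23 = -183348/23 ≈ -7971.6)
4430/2594 + R/s(O, 40) = 4430/2594 - 183348/23/40 = 4430*(1/2594) - 183348/23*1/40 = 2215/1297 - 45837/230 = -58941139/298310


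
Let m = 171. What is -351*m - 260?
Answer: -60281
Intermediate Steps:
-351*m - 260 = -351*171 - 260 = -60021 - 260 = -60281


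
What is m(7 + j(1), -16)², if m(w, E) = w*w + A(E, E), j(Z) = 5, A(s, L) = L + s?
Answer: 12544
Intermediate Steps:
m(w, E) = w² + 2*E (m(w, E) = w*w + (E + E) = w² + 2*E)
m(7 + j(1), -16)² = ((7 + 5)² + 2*(-16))² = (12² - 32)² = (144 - 32)² = 112² = 12544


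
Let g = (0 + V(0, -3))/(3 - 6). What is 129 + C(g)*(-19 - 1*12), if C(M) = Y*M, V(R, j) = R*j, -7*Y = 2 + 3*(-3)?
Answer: 129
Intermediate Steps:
Y = 1 (Y = -(2 + 3*(-3))/7 = -(2 - 9)/7 = -⅐*(-7) = 1)
g = 0 (g = (0 + 0*(-3))/(3 - 6) = (0 + 0)/(-3) = 0*(-⅓) = 0)
C(M) = M (C(M) = 1*M = M)
129 + C(g)*(-19 - 1*12) = 129 + 0*(-19 - 1*12) = 129 + 0*(-19 - 12) = 129 + 0*(-31) = 129 + 0 = 129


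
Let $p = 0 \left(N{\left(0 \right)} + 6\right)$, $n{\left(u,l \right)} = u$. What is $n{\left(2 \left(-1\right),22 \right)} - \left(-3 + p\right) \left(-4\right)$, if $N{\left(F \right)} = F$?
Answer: $-14$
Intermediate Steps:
$p = 0$ ($p = 0 \left(0 + 6\right) = 0 \cdot 6 = 0$)
$n{\left(2 \left(-1\right),22 \right)} - \left(-3 + p\right) \left(-4\right) = 2 \left(-1\right) - \left(-3 + 0\right) \left(-4\right) = -2 - \left(-3\right) \left(-4\right) = -2 - 12 = -14$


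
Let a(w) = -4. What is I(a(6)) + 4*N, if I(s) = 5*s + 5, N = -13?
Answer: -67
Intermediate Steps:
I(s) = 5 + 5*s
I(a(6)) + 4*N = (5 + 5*(-4)) + 4*(-13) = (5 - 20) - 52 = -15 - 52 = -67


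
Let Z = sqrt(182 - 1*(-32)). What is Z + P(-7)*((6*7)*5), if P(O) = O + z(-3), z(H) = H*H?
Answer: 420 + sqrt(214) ≈ 434.63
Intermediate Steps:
z(H) = H**2
Z = sqrt(214) (Z = sqrt(182 + 32) = sqrt(214) ≈ 14.629)
P(O) = 9 + O (P(O) = O + (-3)**2 = O + 9 = 9 + O)
Z + P(-7)*((6*7)*5) = sqrt(214) + (9 - 7)*((6*7)*5) = sqrt(214) + 2*(42*5) = sqrt(214) + 2*210 = sqrt(214) + 420 = 420 + sqrt(214)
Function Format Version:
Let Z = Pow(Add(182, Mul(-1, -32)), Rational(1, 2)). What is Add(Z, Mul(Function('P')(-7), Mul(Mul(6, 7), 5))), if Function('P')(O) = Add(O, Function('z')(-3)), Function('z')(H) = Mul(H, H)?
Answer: Add(420, Pow(214, Rational(1, 2))) ≈ 434.63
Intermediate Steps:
Function('z')(H) = Pow(H, 2)
Z = Pow(214, Rational(1, 2)) (Z = Pow(Add(182, 32), Rational(1, 2)) = Pow(214, Rational(1, 2)) ≈ 14.629)
Function('P')(O) = Add(9, O) (Function('P')(O) = Add(O, Pow(-3, 2)) = Add(O, 9) = Add(9, O))
Add(Z, Mul(Function('P')(-7), Mul(Mul(6, 7), 5))) = Add(Pow(214, Rational(1, 2)), Mul(Add(9, -7), Mul(Mul(6, 7), 5))) = Add(Pow(214, Rational(1, 2)), Mul(2, Mul(42, 5))) = Add(Pow(214, Rational(1, 2)), Mul(2, 210)) = Add(Pow(214, Rational(1, 2)), 420) = Add(420, Pow(214, Rational(1, 2)))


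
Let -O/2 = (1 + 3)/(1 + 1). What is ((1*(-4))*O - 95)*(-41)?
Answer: 3239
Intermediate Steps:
O = -4 (O = -2*(1 + 3)/(1 + 1) = -8/2 = -2*2 = -4)
((1*(-4))*O - 95)*(-41) = ((1*(-4))*(-4) - 95)*(-41) = (-4*(-4) - 95)*(-41) = (16 - 95)*(-41) = -79*(-41) = 3239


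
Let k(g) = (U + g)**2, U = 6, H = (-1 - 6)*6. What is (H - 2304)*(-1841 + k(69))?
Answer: -8877264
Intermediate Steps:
H = -42 (H = -7*6 = -42)
k(g) = (6 + g)**2
(H - 2304)*(-1841 + k(69)) = (-42 - 2304)*(-1841 + (6 + 69)**2) = -2346*(-1841 + 75**2) = -2346*(-1841 + 5625) = -2346*3784 = -8877264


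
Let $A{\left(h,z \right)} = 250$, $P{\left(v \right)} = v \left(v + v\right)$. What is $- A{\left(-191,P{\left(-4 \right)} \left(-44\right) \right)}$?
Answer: $-250$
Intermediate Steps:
$P{\left(v \right)} = 2 v^{2}$ ($P{\left(v \right)} = v 2 v = 2 v^{2}$)
$- A{\left(-191,P{\left(-4 \right)} \left(-44\right) \right)} = \left(-1\right) 250 = -250$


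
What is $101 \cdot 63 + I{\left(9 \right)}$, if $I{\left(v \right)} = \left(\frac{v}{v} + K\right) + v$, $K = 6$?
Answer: $6379$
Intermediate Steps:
$I{\left(v \right)} = 7 + v$ ($I{\left(v \right)} = \left(\frac{v}{v} + 6\right) + v = \left(1 + 6\right) + v = 7 + v$)
$101 \cdot 63 + I{\left(9 \right)} = 101 \cdot 63 + \left(7 + 9\right) = 6363 + 16 = 6379$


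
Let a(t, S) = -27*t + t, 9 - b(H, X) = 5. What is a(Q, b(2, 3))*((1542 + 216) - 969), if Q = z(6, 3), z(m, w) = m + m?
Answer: -246168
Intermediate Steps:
b(H, X) = 4 (b(H, X) = 9 - 1*5 = 9 - 5 = 4)
z(m, w) = 2*m
Q = 12 (Q = 2*6 = 12)
a(t, S) = -26*t
a(Q, b(2, 3))*((1542 + 216) - 969) = (-26*12)*((1542 + 216) - 969) = -312*(1758 - 969) = -312*789 = -246168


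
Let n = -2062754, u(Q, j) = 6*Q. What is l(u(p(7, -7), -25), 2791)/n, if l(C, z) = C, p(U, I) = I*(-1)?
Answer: -21/1031377 ≈ -2.0361e-5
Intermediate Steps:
p(U, I) = -I
l(u(p(7, -7), -25), 2791)/n = (6*(-1*(-7)))/(-2062754) = (6*7)*(-1/2062754) = 42*(-1/2062754) = -21/1031377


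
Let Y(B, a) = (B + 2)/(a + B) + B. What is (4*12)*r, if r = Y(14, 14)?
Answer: 4896/7 ≈ 699.43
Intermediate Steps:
Y(B, a) = B + (2 + B)/(B + a) (Y(B, a) = (2 + B)/(B + a) + B = B + (2 + B)/(B + a))
r = 102/7 (r = (2 + 14 + 14² + 14*14)/(14 + 14) = (2 + 14 + 196 + 196)/28 = (1/28)*408 = 102/7 ≈ 14.571)
(4*12)*r = (4*12)*(102/7) = 48*(102/7) = 4896/7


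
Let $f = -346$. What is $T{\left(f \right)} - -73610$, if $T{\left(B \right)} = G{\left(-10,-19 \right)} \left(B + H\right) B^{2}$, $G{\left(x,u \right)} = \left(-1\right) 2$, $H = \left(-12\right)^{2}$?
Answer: $48438874$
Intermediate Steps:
$H = 144$
$G{\left(x,u \right)} = -2$
$T{\left(B \right)} = B^{2} \left(-288 - 2 B\right)$ ($T{\left(B \right)} = - 2 \left(B + 144\right) B^{2} = - 2 \left(144 + B\right) B^{2} = \left(-288 - 2 B\right) B^{2} = B^{2} \left(-288 - 2 B\right)$)
$T{\left(f \right)} - -73610 = 2 \left(-346\right)^{2} \left(-144 - -346\right) - -73610 = 2 \cdot 119716 \left(-144 + 346\right) + 73610 = 2 \cdot 119716 \cdot 202 + 73610 = 48365264 + 73610 = 48438874$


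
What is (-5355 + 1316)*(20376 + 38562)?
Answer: -238050582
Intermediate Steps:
(-5355 + 1316)*(20376 + 38562) = -4039*58938 = -238050582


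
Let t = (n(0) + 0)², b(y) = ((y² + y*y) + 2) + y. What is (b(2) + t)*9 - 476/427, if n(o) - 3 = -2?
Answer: 7069/61 ≈ 115.89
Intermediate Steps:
n(o) = 1 (n(o) = 3 - 2 = 1)
b(y) = 2 + y + 2*y² (b(y) = ((y² + y²) + 2) + y = (2*y² + 2) + y = (2 + 2*y²) + y = 2 + y + 2*y²)
t = 1 (t = (1 + 0)² = 1² = 1)
(b(2) + t)*9 - 476/427 = ((2 + 2 + 2*2²) + 1)*9 - 476/427 = ((2 + 2 + 2*4) + 1)*9 - 476*1/427 = ((2 + 2 + 8) + 1)*9 - 68/61 = (12 + 1)*9 - 68/61 = 13*9 - 68/61 = 117 - 68/61 = 7069/61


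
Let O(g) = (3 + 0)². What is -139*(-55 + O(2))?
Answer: 6394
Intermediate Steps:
O(g) = 9 (O(g) = 3² = 9)
-139*(-55 + O(2)) = -139*(-55 + 9) = -139*(-46) = 6394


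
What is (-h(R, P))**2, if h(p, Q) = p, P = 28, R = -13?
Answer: 169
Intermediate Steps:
(-h(R, P))**2 = (-1*(-13))**2 = 13**2 = 169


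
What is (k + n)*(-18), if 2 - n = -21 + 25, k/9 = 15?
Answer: -2394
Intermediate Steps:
k = 135 (k = 9*15 = 135)
n = -2 (n = 2 - (-21 + 25) = 2 - 1*4 = 2 - 4 = -2)
(k + n)*(-18) = (135 - 2)*(-18) = 133*(-18) = -2394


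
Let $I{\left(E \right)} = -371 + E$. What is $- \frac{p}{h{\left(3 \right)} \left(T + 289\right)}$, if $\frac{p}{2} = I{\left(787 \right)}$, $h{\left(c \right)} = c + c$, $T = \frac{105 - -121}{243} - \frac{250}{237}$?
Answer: $- \frac{2661984}{5545537} \approx -0.48002$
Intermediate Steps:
$T = - \frac{2396}{19197}$ ($T = \left(105 + 121\right) \frac{1}{243} - \frac{250}{237} = 226 \cdot \frac{1}{243} - \frac{250}{237} = \frac{226}{243} - \frac{250}{237} = - \frac{2396}{19197} \approx -0.12481$)
$h{\left(c \right)} = 2 c$
$p = 832$ ($p = 2 \left(-371 + 787\right) = 2 \cdot 416 = 832$)
$- \frac{p}{h{\left(3 \right)} \left(T + 289\right)} = - \frac{832}{2 \cdot 3 \left(- \frac{2396}{19197} + 289\right)} = - \frac{832}{6 \cdot \frac{5545537}{19197}} = - \frac{832}{\frac{11091074}{6399}} = - \frac{832 \cdot 6399}{11091074} = \left(-1\right) \frac{2661984}{5545537} = - \frac{2661984}{5545537}$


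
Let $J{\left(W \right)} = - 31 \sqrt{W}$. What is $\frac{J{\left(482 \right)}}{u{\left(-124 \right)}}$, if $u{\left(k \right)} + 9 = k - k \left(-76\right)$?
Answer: $\frac{31 \sqrt{482}}{9557} \approx 0.071214$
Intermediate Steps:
$u{\left(k \right)} = -9 + 77 k$ ($u{\left(k \right)} = -9 - \left(- k + k \left(-76\right)\right) = -9 + \left(k - - 76 k\right) = -9 + \left(k + 76 k\right) = -9 + 77 k$)
$\frac{J{\left(482 \right)}}{u{\left(-124 \right)}} = \frac{\left(-31\right) \sqrt{482}}{-9 + 77 \left(-124\right)} = \frac{\left(-31\right) \sqrt{482}}{-9 - 9548} = \frac{\left(-31\right) \sqrt{482}}{-9557} = - 31 \sqrt{482} \left(- \frac{1}{9557}\right) = \frac{31 \sqrt{482}}{9557}$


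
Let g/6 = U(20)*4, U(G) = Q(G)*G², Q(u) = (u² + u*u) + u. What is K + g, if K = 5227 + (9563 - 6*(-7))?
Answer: 7886832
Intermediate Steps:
Q(u) = u + 2*u² (Q(u) = (u² + u²) + u = 2*u² + u = u + 2*u²)
U(G) = G³*(1 + 2*G) (U(G) = (G*(1 + 2*G))*G² = G³*(1 + 2*G))
K = 14832 (K = 5227 + (9563 + 42) = 5227 + 9605 = 14832)
g = 7872000 (g = 6*((20³*(1 + 2*20))*4) = 6*((8000*(1 + 40))*4) = 6*((8000*41)*4) = 6*(328000*4) = 6*1312000 = 7872000)
K + g = 14832 + 7872000 = 7886832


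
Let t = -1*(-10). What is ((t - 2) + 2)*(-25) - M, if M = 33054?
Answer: -33304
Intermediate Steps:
t = 10
((t - 2) + 2)*(-25) - M = ((10 - 2) + 2)*(-25) - 1*33054 = (8 + 2)*(-25) - 33054 = 10*(-25) - 33054 = -250 - 33054 = -33304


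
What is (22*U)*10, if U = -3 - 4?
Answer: -1540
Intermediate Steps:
U = -7
(22*U)*10 = (22*(-7))*10 = -154*10 = -1540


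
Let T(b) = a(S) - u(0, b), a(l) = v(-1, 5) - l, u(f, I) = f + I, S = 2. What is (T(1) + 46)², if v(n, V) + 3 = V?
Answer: 2025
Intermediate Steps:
v(n, V) = -3 + V
u(f, I) = I + f
a(l) = 2 - l (a(l) = (-3 + 5) - l = 2 - l)
T(b) = -b (T(b) = (2 - 1*2) - (b + 0) = (2 - 2) - b = 0 - b = -b)
(T(1) + 46)² = (-1*1 + 46)² = (-1 + 46)² = 45² = 2025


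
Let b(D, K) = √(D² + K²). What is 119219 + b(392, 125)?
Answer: 119219 + √169289 ≈ 1.1963e+5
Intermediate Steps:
119219 + b(392, 125) = 119219 + √(392² + 125²) = 119219 + √(153664 + 15625) = 119219 + √169289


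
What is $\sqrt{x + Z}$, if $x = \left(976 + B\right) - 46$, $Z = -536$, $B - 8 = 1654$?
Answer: $2 \sqrt{514} \approx 45.343$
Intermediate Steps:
$B = 1662$ ($B = 8 + 1654 = 1662$)
$x = 2592$ ($x = \left(976 + 1662\right) - 46 = 2638 - 46 = 2592$)
$\sqrt{x + Z} = \sqrt{2592 - 536} = \sqrt{2056} = 2 \sqrt{514}$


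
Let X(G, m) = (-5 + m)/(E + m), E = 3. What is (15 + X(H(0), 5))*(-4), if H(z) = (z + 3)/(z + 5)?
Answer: -60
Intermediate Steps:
H(z) = (3 + z)/(5 + z)
X(G, m) = (-5 + m)/(3 + m)
(15 + X(H(0), 5))*(-4) = (15 + (-5 + 5)/(3 + 5))*(-4) = (15 + 0/8)*(-4) = (15 + (⅛)*0)*(-4) = (15 + 0)*(-4) = 15*(-4) = -60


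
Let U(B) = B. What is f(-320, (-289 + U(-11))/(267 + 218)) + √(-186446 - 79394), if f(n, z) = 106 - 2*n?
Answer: 746 + 4*I*√16615 ≈ 746.0 + 515.6*I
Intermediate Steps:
f(n, z) = 106 - 2*n
f(-320, (-289 + U(-11))/(267 + 218)) + √(-186446 - 79394) = (106 - 2*(-320)) + √(-186446 - 79394) = (106 + 640) + √(-265840) = 746 + 4*I*√16615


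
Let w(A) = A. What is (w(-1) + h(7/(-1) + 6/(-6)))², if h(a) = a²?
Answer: 3969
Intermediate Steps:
(w(-1) + h(7/(-1) + 6/(-6)))² = (-1 + (7/(-1) + 6/(-6))²)² = (-1 + (7*(-1) + 6*(-⅙))²)² = (-1 + (-7 - 1)²)² = (-1 + (-8)²)² = (-1 + 64)² = 63² = 3969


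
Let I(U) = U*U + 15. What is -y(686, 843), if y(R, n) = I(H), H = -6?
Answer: -51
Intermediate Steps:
I(U) = 15 + U² (I(U) = U² + 15 = 15 + U²)
y(R, n) = 51 (y(R, n) = 15 + (-6)² = 15 + 36 = 51)
-y(686, 843) = -1*51 = -51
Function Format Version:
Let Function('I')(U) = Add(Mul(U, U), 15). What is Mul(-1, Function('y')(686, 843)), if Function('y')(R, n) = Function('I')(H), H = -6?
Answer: -51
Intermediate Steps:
Function('I')(U) = Add(15, Pow(U, 2)) (Function('I')(U) = Add(Pow(U, 2), 15) = Add(15, Pow(U, 2)))
Function('y')(R, n) = 51 (Function('y')(R, n) = Add(15, Pow(-6, 2)) = Add(15, 36) = 51)
Mul(-1, Function('y')(686, 843)) = Mul(-1, 51) = -51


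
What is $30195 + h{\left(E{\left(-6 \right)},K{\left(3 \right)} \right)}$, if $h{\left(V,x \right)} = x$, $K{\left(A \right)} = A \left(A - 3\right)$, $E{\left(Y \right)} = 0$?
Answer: $30195$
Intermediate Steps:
$K{\left(A \right)} = A \left(-3 + A\right)$
$30195 + h{\left(E{\left(-6 \right)},K{\left(3 \right)} \right)} = 30195 + 3 \left(-3 + 3\right) = 30195 + 3 \cdot 0 = 30195 + 0 = 30195$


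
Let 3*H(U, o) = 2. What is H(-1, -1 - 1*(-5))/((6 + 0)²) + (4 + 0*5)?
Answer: 217/54 ≈ 4.0185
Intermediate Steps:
H(U, o) = ⅔ (H(U, o) = (⅓)*2 = ⅔)
H(-1, -1 - 1*(-5))/((6 + 0)²) + (4 + 0*5) = (⅔)/(6 + 0)² + (4 + 0*5) = (⅔)/6² + (4 + 0) = (⅔)/36 + 4 = (1/36)*(⅔) + 4 = 1/54 + 4 = 217/54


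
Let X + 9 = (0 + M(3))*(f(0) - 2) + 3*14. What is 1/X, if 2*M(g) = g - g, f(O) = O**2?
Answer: 1/33 ≈ 0.030303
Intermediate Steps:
M(g) = 0 (M(g) = (g - g)/2 = (1/2)*0 = 0)
X = 33 (X = -9 + ((0 + 0)*(0**2 - 2) + 3*14) = -9 + (0*(0 - 2) + 42) = -9 + (0*(-2) + 42) = -9 + (0 + 42) = -9 + 42 = 33)
1/X = 1/33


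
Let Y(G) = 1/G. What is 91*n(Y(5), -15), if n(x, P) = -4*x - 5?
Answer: -2639/5 ≈ -527.80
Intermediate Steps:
n(x, P) = -5 - 4*x
91*n(Y(5), -15) = 91*(-5 - 4/5) = 91*(-5 - 4*⅕) = 91*(-5 - ⅘) = 91*(-29/5) = -2639/5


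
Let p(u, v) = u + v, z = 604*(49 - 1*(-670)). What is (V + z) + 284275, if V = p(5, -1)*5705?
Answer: 741371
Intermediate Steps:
z = 434276 (z = 604*(49 + 670) = 604*719 = 434276)
V = 22820 (V = (5 - 1)*5705 = 4*5705 = 22820)
(V + z) + 284275 = (22820 + 434276) + 284275 = 457096 + 284275 = 741371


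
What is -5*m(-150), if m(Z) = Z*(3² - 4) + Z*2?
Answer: 5250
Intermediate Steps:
m(Z) = 7*Z (m(Z) = Z*(9 - 4) + 2*Z = Z*5 + 2*Z = 5*Z + 2*Z = 7*Z)
-5*m(-150) = -35*(-150) = -5*(-1050) = 5250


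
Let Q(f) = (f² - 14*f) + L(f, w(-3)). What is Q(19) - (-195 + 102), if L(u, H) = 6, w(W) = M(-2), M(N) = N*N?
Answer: 194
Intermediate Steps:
M(N) = N²
w(W) = 4 (w(W) = (-2)² = 4)
Q(f) = 6 + f² - 14*f (Q(f) = (f² - 14*f) + 6 = 6 + f² - 14*f)
Q(19) - (-195 + 102) = (6 + 19² - 14*19) - (-195 + 102) = (6 + 361 - 266) - 1*(-93) = 101 + 93 = 194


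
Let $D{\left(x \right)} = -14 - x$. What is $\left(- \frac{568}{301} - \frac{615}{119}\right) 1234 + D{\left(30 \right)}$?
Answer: $- \frac{44773782}{5117} \approx -8750.0$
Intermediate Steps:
$\left(- \frac{568}{301} - \frac{615}{119}\right) 1234 + D{\left(30 \right)} = \left(- \frac{568}{301} - \frac{615}{119}\right) 1234 - 44 = \left(- \frac{36101}{5117}\right) 1234 - 44 = - \frac{44548634}{5117} - 44 = - \frac{44773782}{5117}$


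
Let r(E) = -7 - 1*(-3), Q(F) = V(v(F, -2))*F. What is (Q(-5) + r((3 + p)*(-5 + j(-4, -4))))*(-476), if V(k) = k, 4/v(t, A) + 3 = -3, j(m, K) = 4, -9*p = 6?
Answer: 952/3 ≈ 317.33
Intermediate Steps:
p = -⅔ (p = -⅑*6 = -⅔ ≈ -0.66667)
v(t, A) = -⅔ (v(t, A) = 4/(-3 - 3) = 4/(-6) = 4*(-⅙) = -⅔)
Q(F) = -2*F/3
r(E) = -4 (r(E) = -7 + 3 = -4)
(Q(-5) + r((3 + p)*(-5 + j(-4, -4))))*(-476) = (-⅔*(-5) - 4)*(-476) = (10/3 - 4)*(-476) = -⅔*(-476) = 952/3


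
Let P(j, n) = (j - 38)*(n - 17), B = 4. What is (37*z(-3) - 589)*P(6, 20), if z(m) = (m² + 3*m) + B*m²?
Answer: -71328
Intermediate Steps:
P(j, n) = (-38 + j)*(-17 + n)
z(m) = 3*m + 5*m² (z(m) = (m² + 3*m) + 4*m² = 3*m + 5*m²)
(37*z(-3) - 589)*P(6, 20) = (37*(-3*(3 + 5*(-3))) - 589)*(646 - 38*20 - 17*6 + 6*20) = (37*(-3*(3 - 15)) - 589)*(646 - 760 - 102 + 120) = (37*(-3*(-12)) - 589)*(-96) = (37*36 - 589)*(-96) = (1332 - 589)*(-96) = 743*(-96) = -71328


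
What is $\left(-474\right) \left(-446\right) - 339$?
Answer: $211065$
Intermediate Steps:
$\left(-474\right) \left(-446\right) - 339 = 211404 - 339 = 211065$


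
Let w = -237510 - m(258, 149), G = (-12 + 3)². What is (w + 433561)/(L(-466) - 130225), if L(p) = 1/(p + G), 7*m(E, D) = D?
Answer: -37735720/25068313 ≈ -1.5053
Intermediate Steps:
m(E, D) = D/7
G = 81 (G = (-9)² = 81)
w = -1662719/7 (w = -237510 - 149/7 = -1662719/7 ≈ -2.3753e+5)
L(p) = 1/(81 + p) (L(p) = 1/(p + 81) = 1/(81 + p))
(w + 433561)/(L(-466) - 130225) = (-1662719/7 + 433561)/(1/(81 - 466) - 130225) = 1372208/(7*(1/(-385) - 130225)) = 1372208/(7*(-1/385 - 130225)) = 1372208/(7*(-50136626/385)) = (1372208/7)*(-385/50136626) = -37735720/25068313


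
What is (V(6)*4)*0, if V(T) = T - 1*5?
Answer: 0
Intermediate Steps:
V(T) = -5 + T (V(T) = T - 5 = -5 + T)
(V(6)*4)*0 = ((-5 + 6)*4)*0 = (1*4)*0 = 4*0 = 0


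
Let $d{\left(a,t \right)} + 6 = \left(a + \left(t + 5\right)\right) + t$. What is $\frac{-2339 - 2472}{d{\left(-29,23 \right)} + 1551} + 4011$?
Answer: $\frac{6280426}{1567} \approx 4007.9$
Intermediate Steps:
$d{\left(a,t \right)} = -1 + a + 2 t$ ($d{\left(a,t \right)} = -6 + \left(\left(a + \left(t + 5\right)\right) + t\right) = -6 + \left(\left(a + \left(5 + t\right)\right) + t\right) = -6 + \left(\left(5 + a + t\right) + t\right) = -6 + \left(5 + a + 2 t\right) = -1 + a + 2 t$)
$\frac{-2339 - 2472}{d{\left(-29,23 \right)} + 1551} + 4011 = \frac{-2339 - 2472}{\left(-1 - 29 + 2 \cdot 23\right) + 1551} + 4011 = - \frac{4811}{\left(-1 - 29 + 46\right) + 1551} + 4011 = - \frac{4811}{16 + 1551} + 4011 = - \frac{4811}{1567} + 4011 = \frac{6280426}{1567}$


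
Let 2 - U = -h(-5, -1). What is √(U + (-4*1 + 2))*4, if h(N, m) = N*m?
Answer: 4*√5 ≈ 8.9443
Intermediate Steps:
U = 7 (U = 2 - (-1)*(-5*(-1)) = 2 - (-1)*5 = 2 - 1*(-5) = 2 + 5 = 7)
√(U + (-4*1 + 2))*4 = √(7 + (-4*1 + 2))*4 = √(7 + (-4 + 2))*4 = √(7 - 2)*4 = √5*4 = 4*√5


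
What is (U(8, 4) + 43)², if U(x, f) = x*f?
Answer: 5625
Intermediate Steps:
U(x, f) = f*x
(U(8, 4) + 43)² = (4*8 + 43)² = (32 + 43)² = 75² = 5625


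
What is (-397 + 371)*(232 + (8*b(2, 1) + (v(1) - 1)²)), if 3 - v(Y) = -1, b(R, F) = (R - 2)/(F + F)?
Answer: -6266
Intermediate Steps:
b(R, F) = (-2 + R)/(2*F) (b(R, F) = (-2 + R)/((2*F)) = (-2 + R)*(1/(2*F)) = (-2 + R)/(2*F))
v(Y) = 4 (v(Y) = 3 - 1*(-1) = 3 + 1 = 4)
(-397 + 371)*(232 + (8*b(2, 1) + (v(1) - 1)²)) = (-397 + 371)*(232 + (8*((½)*(-2 + 2)/1) + (4 - 1)²)) = -26*(232 + (8*((½)*1*0) + 3²)) = -26*(232 + (8*0 + 9)) = -26*(232 + (0 + 9)) = -26*(232 + 9) = -26*241 = -6266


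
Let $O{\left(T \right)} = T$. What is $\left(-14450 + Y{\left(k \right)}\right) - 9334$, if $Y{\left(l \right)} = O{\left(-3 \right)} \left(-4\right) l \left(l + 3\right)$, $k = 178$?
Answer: $362832$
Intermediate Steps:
$Y{\left(l \right)} = 12 l \left(3 + l\right)$ ($Y{\left(l \right)} = \left(-3\right) \left(-4\right) l \left(l + 3\right) = 12 l \left(3 + l\right)$)
$\left(-14450 + Y{\left(k \right)}\right) - 9334 = \left(-14450 + 12 \cdot 178 \left(3 + 178\right)\right) - 9334 = \left(-14450 + 12 \cdot 178 \cdot 181\right) - 9334 = \left(-14450 + 386616\right) - 9334 = 372166 - 9334 = 362832$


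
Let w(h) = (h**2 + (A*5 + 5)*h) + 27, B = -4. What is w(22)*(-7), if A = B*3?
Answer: 4893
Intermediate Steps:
A = -12 (A = -4*3 = -12)
w(h) = 27 + h**2 - 55*h (w(h) = (h**2 + (-12*5 + 5)*h) + 27 = (h**2 + (-60 + 5)*h) + 27 = (h**2 - 55*h) + 27 = 27 + h**2 - 55*h)
w(22)*(-7) = (27 + 22**2 - 55*22)*(-7) = (27 + 484 - 1210)*(-7) = -699*(-7) = 4893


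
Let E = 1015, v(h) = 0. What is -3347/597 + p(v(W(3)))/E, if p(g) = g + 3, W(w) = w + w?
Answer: -3395414/605955 ≈ -5.6034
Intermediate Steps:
W(w) = 2*w
p(g) = 3 + g
-3347/597 + p(v(W(3)))/E = -3347/597 + (3 + 0)/1015 = -3347*1/597 + 3*(1/1015) = -3347/597 + 3/1015 = -3395414/605955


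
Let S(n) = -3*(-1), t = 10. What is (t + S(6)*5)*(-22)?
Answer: -550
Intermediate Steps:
S(n) = 3
(t + S(6)*5)*(-22) = (10 + 3*5)*(-22) = (10 + 15)*(-22) = 25*(-22) = -550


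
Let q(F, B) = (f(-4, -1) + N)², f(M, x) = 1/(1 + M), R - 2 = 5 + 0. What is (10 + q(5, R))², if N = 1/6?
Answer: 130321/1296 ≈ 100.56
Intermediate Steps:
R = 7 (R = 2 + (5 + 0) = 2 + 5 = 7)
N = ⅙ ≈ 0.16667
q(F, B) = 1/36 (q(F, B) = (1/(1 - 4) + ⅙)² = (1/(-3) + ⅙)² = (-⅓ + ⅙)² = (-⅙)² = 1/36)
(10 + q(5, R))² = (10 + 1/36)² = (361/36)² = 130321/1296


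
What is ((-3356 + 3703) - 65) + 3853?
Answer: 4135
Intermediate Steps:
((-3356 + 3703) - 65) + 3853 = (347 - 65) + 3853 = 282 + 3853 = 4135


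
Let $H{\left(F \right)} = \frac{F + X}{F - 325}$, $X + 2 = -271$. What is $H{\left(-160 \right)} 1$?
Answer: $\frac{433}{485} \approx 0.89278$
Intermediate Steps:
$X = -273$ ($X = -2 - 271 = -273$)
$H{\left(F \right)} = \frac{-273 + F}{-325 + F}$ ($H{\left(F \right)} = \frac{F - 273}{F - 325} = \frac{-273 + F}{-325 + F}$)
$H{\left(-160 \right)} 1 = \frac{-273 - 160}{-325 - 160} \cdot 1 = \frac{1}{-485} \left(-433\right) 1 = \left(- \frac{1}{485}\right) \left(-433\right) 1 = \frac{433}{485} \cdot 1 = \frac{433}{485}$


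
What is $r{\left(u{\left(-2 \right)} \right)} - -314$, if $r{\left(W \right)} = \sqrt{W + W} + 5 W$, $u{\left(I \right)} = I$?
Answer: $304 + 2 i \approx 304.0 + 2.0 i$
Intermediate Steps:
$r{\left(W \right)} = 5 W + \sqrt{2} \sqrt{W}$ ($r{\left(W \right)} = \sqrt{2 W} + 5 W = \sqrt{2} \sqrt{W} + 5 W = 5 W + \sqrt{2} \sqrt{W}$)
$r{\left(u{\left(-2 \right)} \right)} - -314 = \left(5 \left(-2\right) + \sqrt{2} \sqrt{-2}\right) - -314 = \left(-10 + \sqrt{2} i \sqrt{2}\right) + 314 = \left(-10 + 2 i\right) + 314 = 304 + 2 i$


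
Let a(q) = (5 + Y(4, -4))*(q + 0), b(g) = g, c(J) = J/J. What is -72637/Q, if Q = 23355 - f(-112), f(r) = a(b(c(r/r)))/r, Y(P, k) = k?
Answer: -8135344/2615761 ≈ -3.1101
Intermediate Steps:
c(J) = 1
a(q) = q (a(q) = (5 - 4)*(q + 0) = 1*q = q)
f(r) = 1/r
Q = 2615761/112 (Q = 23355 - 1/(-112) = 23355 - 1*(-1/112) = 23355 + 1/112 = 2615761/112 ≈ 23355.)
-72637/Q = -72637/2615761/112 = -72637*112/2615761 = -8135344/2615761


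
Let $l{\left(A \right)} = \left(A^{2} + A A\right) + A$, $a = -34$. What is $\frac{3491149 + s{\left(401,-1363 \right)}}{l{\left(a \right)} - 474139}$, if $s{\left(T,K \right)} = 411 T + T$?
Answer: $- \frac{1218787}{157287} \approx -7.7488$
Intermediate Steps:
$l{\left(A \right)} = A + 2 A^{2}$ ($l{\left(A \right)} = \left(A^{2} + A^{2}\right) + A = 2 A^{2} + A = A + 2 A^{2}$)
$s{\left(T,K \right)} = 412 T$
$\frac{3491149 + s{\left(401,-1363 \right)}}{l{\left(a \right)} - 474139} = \frac{3491149 + 412 \cdot 401}{- 34 \left(1 + 2 \left(-34\right)\right) - 474139} = \frac{3491149 + 165212}{- 34 \left(1 - 68\right) - 474139} = \frac{3656361}{\left(-34\right) \left(-67\right) - 474139} = \frac{3656361}{2278 - 474139} = \frac{3656361}{-471861} = 3656361 \left(- \frac{1}{471861}\right) = - \frac{1218787}{157287}$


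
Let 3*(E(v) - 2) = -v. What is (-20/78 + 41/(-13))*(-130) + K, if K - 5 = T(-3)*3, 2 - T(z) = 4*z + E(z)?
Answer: 1444/3 ≈ 481.33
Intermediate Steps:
E(v) = 2 - v/3 (E(v) = 2 + (-v)/3 = 2 - v/3)
T(z) = -11*z/3 (T(z) = 2 - (4*z + (2 - z/3)) = 2 - (2 + 11*z/3) = 2 + (-2 - 11*z/3) = -11*z/3)
K = 38 (K = 5 - 11/3*(-3)*3 = 5 + 11*3 = 5 + 33 = 38)
(-20/78 + 41/(-13))*(-130) + K = (-20/78 + 41/(-13))*(-130) + 38 = (-20*1/78 + 41*(-1/13))*(-130) + 38 = (-10/39 - 41/13)*(-130) + 38 = -133/39*(-130) + 38 = 1330/3 + 38 = 1444/3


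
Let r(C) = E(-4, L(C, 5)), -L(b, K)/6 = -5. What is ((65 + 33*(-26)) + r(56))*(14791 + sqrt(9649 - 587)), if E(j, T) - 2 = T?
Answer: -11255951 - 761*sqrt(9062) ≈ -1.1328e+7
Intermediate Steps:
L(b, K) = 30 (L(b, K) = -6*(-5) = 30)
E(j, T) = 2 + T
r(C) = 32 (r(C) = 2 + 30 = 32)
((65 + 33*(-26)) + r(56))*(14791 + sqrt(9649 - 587)) = ((65 + 33*(-26)) + 32)*(14791 + sqrt(9649 - 587)) = ((65 - 858) + 32)*(14791 + sqrt(9062)) = (-793 + 32)*(14791 + sqrt(9062)) = -761*(14791 + sqrt(9062)) = -11255951 - 761*sqrt(9062)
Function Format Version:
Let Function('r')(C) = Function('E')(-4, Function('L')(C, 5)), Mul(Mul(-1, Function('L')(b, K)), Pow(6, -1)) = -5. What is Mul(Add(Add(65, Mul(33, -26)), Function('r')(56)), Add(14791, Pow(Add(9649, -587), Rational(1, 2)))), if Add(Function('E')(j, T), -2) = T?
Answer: Add(-11255951, Mul(-761, Pow(9062, Rational(1, 2)))) ≈ -1.1328e+7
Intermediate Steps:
Function('L')(b, K) = 30 (Function('L')(b, K) = Mul(-6, -5) = 30)
Function('E')(j, T) = Add(2, T)
Function('r')(C) = 32 (Function('r')(C) = Add(2, 30) = 32)
Mul(Add(Add(65, Mul(33, -26)), Function('r')(56)), Add(14791, Pow(Add(9649, -587), Rational(1, 2)))) = Mul(Add(Add(65, Mul(33, -26)), 32), Add(14791, Pow(Add(9649, -587), Rational(1, 2)))) = Mul(Add(Add(65, -858), 32), Add(14791, Pow(9062, Rational(1, 2)))) = Mul(Add(-793, 32), Add(14791, Pow(9062, Rational(1, 2)))) = Mul(-761, Add(14791, Pow(9062, Rational(1, 2)))) = Add(-11255951, Mul(-761, Pow(9062, Rational(1, 2))))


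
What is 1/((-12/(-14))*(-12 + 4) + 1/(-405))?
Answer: -2835/19447 ≈ -0.14578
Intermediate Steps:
1/((-12/(-14))*(-12 + 4) + 1/(-405)) = 1/(-12*(-1/14)*(-8) - 1/405) = 1/((6/7)*(-8) - 1/405) = 1/(-48/7 - 1/405) = 1/(-19447/2835) = -2835/19447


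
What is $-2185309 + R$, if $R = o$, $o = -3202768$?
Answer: $-5388077$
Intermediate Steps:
$R = -3202768$
$-2185309 + R = -2185309 - 3202768 = -5388077$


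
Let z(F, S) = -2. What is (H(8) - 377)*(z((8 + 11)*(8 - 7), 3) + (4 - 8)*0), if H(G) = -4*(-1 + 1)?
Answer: 754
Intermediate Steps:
H(G) = 0 (H(G) = -4*0 = 0)
(H(8) - 377)*(z((8 + 11)*(8 - 7), 3) + (4 - 8)*0) = (0 - 377)*(-2 + (4 - 8)*0) = -377*(-2 - 4*0) = -377*(-2 + 0) = -377*(-2) = 754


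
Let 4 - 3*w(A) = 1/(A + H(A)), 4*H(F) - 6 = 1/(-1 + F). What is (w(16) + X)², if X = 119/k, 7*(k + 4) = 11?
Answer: 22606024609/9941409 ≈ 2273.9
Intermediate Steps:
k = -17/7 (k = -4 + (⅐)*11 = -4 + 11/7 = -17/7 ≈ -2.4286)
H(F) = 3/2 + 1/(4*(-1 + F))
w(A) = 4/3 - 1/(3*(A + (-5 + 6*A)/(4*(-1 + A))))
X = -49 (X = 119/(-17/7) = 119*(-7/17) = -49)
(w(16) + X)² = (4*(-4 + 16 + 4*16²)/(3*(-5 + 2*16 + 4*16²)) - 49)² = (4*(-4 + 16 + 4*256)/(3*(-5 + 32 + 4*256)) - 49)² = (4*(-4 + 16 + 1024)/(3*(-5 + 32 + 1024)) - 49)² = ((4/3)*1036/1051 - 49)² = ((4/3)*(1/1051)*1036 - 49)² = (4144/3153 - 49)² = (-150353/3153)² = 22606024609/9941409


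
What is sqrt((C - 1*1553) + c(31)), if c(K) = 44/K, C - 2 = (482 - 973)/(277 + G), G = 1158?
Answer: 222*I*sqrt(62234515)/44485 ≈ 39.369*I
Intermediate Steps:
C = 2379/1435 (C = 2 + (482 - 973)/(277 + 1158) = 2 - 491/1435 = 2379/1435 ≈ 1.6578)
sqrt((C - 1*1553) + c(31)) = sqrt((2379/1435 - 1*1553) + 44/31) = sqrt((2379/1435 - 1553) + 44*(1/31)) = sqrt(-2226176/1435 + 44/31) = sqrt(-68948316/44485) = 222*I*sqrt(62234515)/44485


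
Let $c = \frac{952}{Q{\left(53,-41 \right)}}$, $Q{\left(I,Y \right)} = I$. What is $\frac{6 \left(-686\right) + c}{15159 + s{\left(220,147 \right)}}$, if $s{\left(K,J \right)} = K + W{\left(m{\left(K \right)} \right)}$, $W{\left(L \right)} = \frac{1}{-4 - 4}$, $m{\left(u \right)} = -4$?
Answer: $- \frac{1737568}{6520643} \approx -0.26647$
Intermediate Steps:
$W{\left(L \right)} = - \frac{1}{8}$ ($W{\left(L \right)} = \frac{1}{-4 - 4} = \frac{1}{-8} = - \frac{1}{8}$)
$c = \frac{952}{53} \approx 17.962$
$s{\left(K,J \right)} = - \frac{1}{8} + K$ ($s{\left(K,J \right)} = K - \frac{1}{8} = - \frac{1}{8} + K$)
$\frac{6 \left(-686\right) + c}{15159 + s{\left(220,147 \right)}} = \frac{6 \left(-686\right) + \frac{952}{53}}{15159 + \left(- \frac{1}{8} + 220\right)} = \frac{-4116 + \frac{952}{53}}{15159 + \frac{1759}{8}} = - \frac{217196}{53 \cdot \frac{123031}{8}} = \left(- \frac{217196}{53}\right) \frac{8}{123031} = - \frac{1737568}{6520643}$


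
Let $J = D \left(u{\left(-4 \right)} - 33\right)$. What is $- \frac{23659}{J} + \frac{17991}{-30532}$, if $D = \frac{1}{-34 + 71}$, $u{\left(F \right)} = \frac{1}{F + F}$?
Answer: $\frac{213812782433}{8090980} \approx 26426.0$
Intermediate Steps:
$u{\left(F \right)} = \frac{1}{2 F}$
$D = \frac{1}{37} \approx 0.027027$
$J = - \frac{265}{296}$ ($J = \frac{\frac{1}{2 \left(-4\right)} - 33}{37} = \frac{\frac{1}{2} \left(- \frac{1}{4}\right) - 33}{37} = \frac{- \frac{1}{8} - 33}{37} = \frac{1}{37} \left(- \frac{265}{8}\right) = - \frac{265}{296} \approx -0.89527$)
$- \frac{23659}{J} + \frac{17991}{-30532} = - \frac{23659}{- \frac{265}{296}} + \frac{17991}{-30532} = \left(-23659\right) \left(- \frac{296}{265}\right) + 17991 \left(- \frac{1}{30532}\right) = \frac{7003064}{265} - \frac{17991}{30532} = \frac{213812782433}{8090980}$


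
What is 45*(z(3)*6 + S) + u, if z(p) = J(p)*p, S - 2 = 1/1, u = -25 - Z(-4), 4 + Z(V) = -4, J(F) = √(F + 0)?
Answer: 118 + 810*√3 ≈ 1521.0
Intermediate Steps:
J(F) = √F
Z(V) = -8 (Z(V) = -4 - 4 = -8)
u = -17 (u = -25 - 1*(-8) = -25 + 8 = -17)
S = 3 (S = 2 + 1/1 = 2 + 1 = 3)
z(p) = p^(3/2) (z(p) = √p*p = p^(3/2))
45*(z(3)*6 + S) + u = 45*(3^(3/2)*6 + 3) - 17 = 45*((3*√3)*6 + 3) - 17 = 45*(18*√3 + 3) - 17 = 45*(3 + 18*√3) - 17 = (135 + 810*√3) - 17 = 118 + 810*√3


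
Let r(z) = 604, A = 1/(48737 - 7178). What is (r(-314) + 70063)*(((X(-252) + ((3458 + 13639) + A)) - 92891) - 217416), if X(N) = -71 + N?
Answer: -862062347829982/41559 ≈ -2.0743e+10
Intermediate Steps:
A = 1/41559 ≈ 2.4062e-5
(r(-314) + 70063)*(((X(-252) + ((3458 + 13639) + A)) - 92891) - 217416) = (604 + 70063)*((((-71 - 252) + ((3458 + 13639) + 1/41559)) - 92891) - 217416) = 70667*(((-323 + (17097 + 1/41559)) - 92891) - 217416) = 70667*(((-323 + 710534224/41559) - 92891) - 217416) = 70667*((697110667/41559 - 92891) - 217416) = 70667*(-3163346402/41559 - 217416) = 70667*(-12198937946/41559) = -862062347829982/41559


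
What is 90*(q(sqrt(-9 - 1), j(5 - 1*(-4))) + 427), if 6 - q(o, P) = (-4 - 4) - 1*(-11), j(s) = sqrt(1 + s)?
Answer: 38700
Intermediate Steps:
q(o, P) = 3 (q(o, P) = 6 - ((-4 - 4) - 1*(-11)) = 6 - (-8 + 11) = 6 - 1*3 = 6 - 3 = 3)
90*(q(sqrt(-9 - 1), j(5 - 1*(-4))) + 427) = 90*(3 + 427) = 90*430 = 38700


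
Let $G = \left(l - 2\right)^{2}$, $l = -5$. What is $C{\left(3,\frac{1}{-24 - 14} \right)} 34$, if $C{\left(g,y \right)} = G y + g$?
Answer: $\frac{1105}{19} \approx 58.158$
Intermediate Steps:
$G = 49$ ($G = \left(-5 - 2\right)^{2} = \left(-7\right)^{2} = 49$)
$C{\left(g,y \right)} = g + 49 y$ ($C{\left(g,y \right)} = 49 y + g = g + 49 y$)
$C{\left(3,\frac{1}{-24 - 14} \right)} 34 = \left(3 + \frac{49}{-24 - 14}\right) 34 = \left(3 + \frac{49}{-38}\right) 34 = \left(3 + 49 \left(- \frac{1}{38}\right)\right) 34 = \left(3 - \frac{49}{38}\right) 34 = \frac{65}{38} \cdot 34 = \frac{1105}{19}$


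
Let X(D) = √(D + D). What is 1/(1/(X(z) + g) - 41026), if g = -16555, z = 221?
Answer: -11243896676713/461292105738012969 + √442/461292105738012969 ≈ -2.4375e-5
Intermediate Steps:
X(D) = √2*√D (X(D) = √(2*D) = √2*√D)
1/(1/(X(z) + g) - 41026) = 1/(1/(√2*√221 - 16555) - 41026) = 1/(1/(√442 - 16555) - 41026) = 1/(1/(-16555 + √442) - 41026) = 1/(-41026 + 1/(-16555 + √442))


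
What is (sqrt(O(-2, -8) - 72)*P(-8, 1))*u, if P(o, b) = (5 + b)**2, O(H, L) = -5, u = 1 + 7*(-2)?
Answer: -468*I*sqrt(77) ≈ -4106.7*I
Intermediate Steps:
u = -13 (u = 1 - 14 = -13)
(sqrt(O(-2, -8) - 72)*P(-8, 1))*u = (sqrt(-5 - 72)*(5 + 1)**2)*(-13) = (sqrt(-77)*6**2)*(-13) = ((I*sqrt(77))*36)*(-13) = (36*I*sqrt(77))*(-13) = -468*I*sqrt(77)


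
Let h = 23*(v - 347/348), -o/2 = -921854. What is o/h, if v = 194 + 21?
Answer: 641610384/1712879 ≈ 374.58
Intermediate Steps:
v = 215
o = 1843708 (o = -2*(-921854) = 1843708)
h = 1712879/348 (h = 23*(215 - 347/348) = 23*(74473/348) = 1712879/348 ≈ 4922.1)
o/h = 1843708/(1712879/348) = 1843708*(348/1712879) = 641610384/1712879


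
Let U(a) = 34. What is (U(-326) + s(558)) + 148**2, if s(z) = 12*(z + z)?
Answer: 35330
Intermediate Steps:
s(z) = 24*z (s(z) = 12*(2*z) = 24*z)
(U(-326) + s(558)) + 148**2 = (34 + 24*558) + 148**2 = (34 + 13392) + 21904 = 13426 + 21904 = 35330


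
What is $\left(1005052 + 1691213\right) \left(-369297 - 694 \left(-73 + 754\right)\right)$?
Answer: $-2270015162415$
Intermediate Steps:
$\left(1005052 + 1691213\right) \left(-369297 - 694 \left(-73 + 754\right)\right) = 2696265 \left(-369297 - 472614\right) = 2696265 \left(-841911\right) = -2270015162415$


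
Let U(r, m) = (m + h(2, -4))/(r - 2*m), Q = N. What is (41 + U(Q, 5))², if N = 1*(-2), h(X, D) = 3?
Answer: 14641/9 ≈ 1626.8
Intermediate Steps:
N = -2
Q = -2
U(r, m) = (3 + m)/(r - 2*m) (U(r, m) = (m + 3)/(r - 2*m) = (3 + m)/(r - 2*m))
(41 + U(Q, 5))² = (41 + (3 + 5)/(-2 - 2*5))² = (41 + 8/(-2 - 10))² = (41 + 8/(-12))² = (41 - 1/12*8)² = (41 - ⅔)² = (121/3)² = 14641/9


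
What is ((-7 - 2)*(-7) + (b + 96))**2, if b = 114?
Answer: 74529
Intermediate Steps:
((-7 - 2)*(-7) + (b + 96))**2 = ((-7 - 2)*(-7) + (114 + 96))**2 = (-9*(-7) + 210)**2 = (63 + 210)**2 = 273**2 = 74529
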